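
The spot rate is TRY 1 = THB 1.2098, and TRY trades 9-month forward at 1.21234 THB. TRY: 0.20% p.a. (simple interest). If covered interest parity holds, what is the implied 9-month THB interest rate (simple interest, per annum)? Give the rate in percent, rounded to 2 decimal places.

0.48%

T = 9/12 years.
F/S = 1.21234/1.2098 = 1.0020995 = (growth of THB) / (growth of TRY).
TRY growth factor: 1 + 0.0020×9/12 = 1.001500.
That pins the THB growth at 1.0036026.
r = (1.0036026 − 1)/(9/12) = 0.004803 → 0.48%.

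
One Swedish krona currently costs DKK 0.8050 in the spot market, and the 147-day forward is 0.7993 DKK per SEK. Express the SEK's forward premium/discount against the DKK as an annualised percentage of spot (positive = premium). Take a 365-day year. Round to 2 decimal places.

T = 147/365 years.
SEK trades forward at -0.70807% vs spot over the period.
Per annum: -0.0070807 / (147/365) = -0.017581 = -1.76%.

-1.76%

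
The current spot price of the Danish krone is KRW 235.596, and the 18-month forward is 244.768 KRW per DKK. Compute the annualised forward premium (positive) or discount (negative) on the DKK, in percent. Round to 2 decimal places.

T = 18/12 years.
(F − S)/S = (244.768 − 235.596)/235.596 = 0.0389311.
×(1/T) gives 2.60% p.a.

+2.60%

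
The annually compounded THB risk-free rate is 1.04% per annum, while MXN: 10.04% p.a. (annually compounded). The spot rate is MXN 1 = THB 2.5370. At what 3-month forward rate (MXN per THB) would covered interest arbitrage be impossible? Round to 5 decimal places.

0.40266

T = 3/12 years.
THB growth factor: (1 + 0.0104)^(3/12) = 1.0025899.
Growth of 1 MXN over T: (1 + 0.1004)^(3/12) = 1.0242068.
So F = 2.537 × 1.0025899 / 1.0242068 = 2.483454 (THB/MXN).
Quoted the other way: 1/2.483454 = 0.40266 MXN per THB.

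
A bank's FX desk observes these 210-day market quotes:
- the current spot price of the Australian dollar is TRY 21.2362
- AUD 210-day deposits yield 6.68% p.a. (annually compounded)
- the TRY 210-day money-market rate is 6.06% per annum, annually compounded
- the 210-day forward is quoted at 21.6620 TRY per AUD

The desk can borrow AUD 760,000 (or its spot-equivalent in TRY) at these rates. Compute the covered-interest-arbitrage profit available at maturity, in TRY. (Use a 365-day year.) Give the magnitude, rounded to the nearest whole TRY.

T = 210/365 years.
Invest the AUD and cover forward: 760,000 × 1.0379043843 × 21.6620 = TRY 17,087,144.43.
Convert at spot and invest in TRY: 760,000 × 21.2362 × 1.0344295866 = TRY 16,695,188.73.
The quoted forward overvalues AUD, so borrow TRY, buy AUD at spot, deposit the AUD at 6.68%, and sell the proceeds forward at 21.6620.
Arbitrage profit = |17,087,144.43 − 16,695,188.73| = TRY 391,956.

TRY 391,956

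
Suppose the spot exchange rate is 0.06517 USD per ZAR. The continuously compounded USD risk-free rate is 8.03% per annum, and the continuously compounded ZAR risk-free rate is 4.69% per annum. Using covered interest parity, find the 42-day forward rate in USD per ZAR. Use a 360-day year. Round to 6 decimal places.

T = 42/360 years.
USD accumulates by e^(0.0803×42/360) = 1.0094124.
ZAR growth factor: e^(0.0469×42/360) = 1.0054867.
So F = 0.06517 × 1.0094124 / 1.0054867 = 0.06542444 (USD/ZAR).

0.065424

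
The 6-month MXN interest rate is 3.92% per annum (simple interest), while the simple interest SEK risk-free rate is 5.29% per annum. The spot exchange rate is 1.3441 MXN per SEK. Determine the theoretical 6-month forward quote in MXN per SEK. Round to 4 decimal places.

1.3351

T = 6/12 years.
Growth of 1 MXN over T: 1 + 0.0392×6/12 = 1.019600.
SEK accumulates by 1 + 0.0529×6/12 = 1.026450.
So F = 1.3441 × 1.019600 / 1.026450 = 1.335130 (MXN/SEK).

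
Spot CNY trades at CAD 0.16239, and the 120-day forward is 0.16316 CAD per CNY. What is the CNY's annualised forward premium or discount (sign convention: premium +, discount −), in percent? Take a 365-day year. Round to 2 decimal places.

T = 120/365 years.
(F − S)/S = (0.16316 − 0.16239)/0.16239 = 0.0047417.
×(1/T) gives 1.44% p.a.

+1.44%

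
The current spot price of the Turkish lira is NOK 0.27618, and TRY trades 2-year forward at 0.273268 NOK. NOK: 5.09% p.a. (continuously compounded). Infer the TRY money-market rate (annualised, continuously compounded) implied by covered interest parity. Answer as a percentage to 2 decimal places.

5.62%

T = 2 years.
CIP gives F = S · g_NOK/g_TRY, so g_NOK/g_TRY = 0.273268/0.27618 = 0.9894562.
NOK growth factor: e^(0.0509×2) = 1.107162.
Hence g_TRY = 1.1189601.
Take logs: ln 1.1189601 / 2 = 0.056200, so 5.62%.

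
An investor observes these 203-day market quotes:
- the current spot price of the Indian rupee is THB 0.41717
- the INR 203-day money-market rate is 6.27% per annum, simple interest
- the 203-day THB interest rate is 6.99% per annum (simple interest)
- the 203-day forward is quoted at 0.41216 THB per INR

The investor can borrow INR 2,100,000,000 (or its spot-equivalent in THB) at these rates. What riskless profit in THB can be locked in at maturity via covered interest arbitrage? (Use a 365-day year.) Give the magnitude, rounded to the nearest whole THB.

THB 14,395,951

T = 203/365 years.
Invest the INR and cover forward: 2,100,000,000 × 1.03487150685 × 0.41216 = THB 895,718,544.55.
Convert at spot and invest in THB: 2,100,000,000 × 0.41717 × 1.03887589041 = THB 910,114,495.92.
The quoted forward undervalues INR, so borrow INR, convert to THB at spot, deposit the THB at 6.99%, and buy INR forward at 0.41216 to cover the loan.
The gap between the two covered legs is THB 14,395,951.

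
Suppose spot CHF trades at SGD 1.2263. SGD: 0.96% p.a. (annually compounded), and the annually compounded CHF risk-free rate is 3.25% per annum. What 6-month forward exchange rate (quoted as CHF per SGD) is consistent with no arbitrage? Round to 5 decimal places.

T = 6/12 years.
SGD accumulates by (1 + 0.0096)^(6/12) = 1.0047885.
CHF growth factor: (1 + 0.0325)^(6/12) = 1.0161201.
Forward (SGD per CHF) = 1.2263 × 1.0047885 / 1.0161201 = 1.212625.
Quoted the other way: 1/1.212625 = 0.82466 CHF per SGD.

0.82466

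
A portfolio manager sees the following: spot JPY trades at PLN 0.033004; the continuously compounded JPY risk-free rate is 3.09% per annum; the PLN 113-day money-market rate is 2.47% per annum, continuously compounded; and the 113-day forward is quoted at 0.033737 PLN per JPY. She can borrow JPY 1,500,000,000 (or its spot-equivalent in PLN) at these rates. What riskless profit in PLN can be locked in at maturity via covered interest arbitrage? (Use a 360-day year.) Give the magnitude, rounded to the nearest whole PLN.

T = 113/360 years.
Invest the JPY and cover forward: 1,500,000,000 × 1.009746356 × 0.033737 = PLN 51,098,719.22.
Convert at spot and invest in PLN: 1,500,000,000 × 0.033004 × 1.0077831883 = PLN 49,891,314.52.
The quoted forward overvalues JPY, so borrow PLN, buy JPY at spot, deposit the JPY at 3.09%, and sell the proceeds forward at 0.033737.
Arbitrage profit = |51,098,719.22 − 49,891,314.52| = PLN 1,207,405.

PLN 1,207,405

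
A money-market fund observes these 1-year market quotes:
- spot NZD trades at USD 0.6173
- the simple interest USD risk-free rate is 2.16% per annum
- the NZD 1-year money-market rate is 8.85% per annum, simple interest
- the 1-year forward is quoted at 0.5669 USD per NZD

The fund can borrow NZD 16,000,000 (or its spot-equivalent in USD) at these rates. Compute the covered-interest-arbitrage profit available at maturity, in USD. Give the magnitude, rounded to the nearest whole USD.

T = 1 year.
Keep in NZD, deliver into the forward: 16,000,000·1.088500·0.5669 = USD 9,873,130.40.
Swap to USD now, deposit: 16,000,000·0.6173·1.021600 = USD 10,090,138.88.
The quoted forward undervalues NZD, so borrow NZD, convert to USD at spot, deposit the USD at 2.16%, and buy NZD forward at 0.5669 to cover the loan.
Profit = 10,090,138.88 − 9,873,130.40 = USD 217,008.

USD 217,008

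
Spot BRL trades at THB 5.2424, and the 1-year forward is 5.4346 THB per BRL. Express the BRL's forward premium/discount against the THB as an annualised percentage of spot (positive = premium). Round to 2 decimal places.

+3.67%

T = 1 year.
Period premium: (5.4346 − 5.2424)/5.2424 = 0.0366626.
×(1/T) gives 3.67% p.a.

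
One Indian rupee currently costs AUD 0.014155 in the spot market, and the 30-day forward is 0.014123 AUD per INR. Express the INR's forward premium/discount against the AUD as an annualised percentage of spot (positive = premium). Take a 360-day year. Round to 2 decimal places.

T = 30/360 years.
INR trades forward at -0.22607% vs spot over the period.
Annualise by dividing by T: -0.0022607 / (30/360) = -0.027128 → -2.71%.

-2.71%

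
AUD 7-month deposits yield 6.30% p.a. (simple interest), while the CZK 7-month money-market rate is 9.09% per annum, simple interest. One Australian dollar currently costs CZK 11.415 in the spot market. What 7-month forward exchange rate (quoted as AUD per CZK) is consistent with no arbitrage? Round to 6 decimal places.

T = 7/12 years.
CZK growth factor: 1 + 0.0909×7/12 = 1.053025.
AUD growth factor: 1 + 0.0630×7/12 = 1.036750.
Forward (CZK per AUD) = 11.415 × 1.053025 / 1.036750 = 11.59419.
Quoted the other way: 1/11.59419 = 0.086250 AUD per CZK.

0.086250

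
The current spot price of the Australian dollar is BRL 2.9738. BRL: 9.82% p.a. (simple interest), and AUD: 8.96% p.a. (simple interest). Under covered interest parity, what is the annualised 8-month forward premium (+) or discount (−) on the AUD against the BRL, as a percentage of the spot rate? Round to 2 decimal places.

T = 8/12 years.
CIP forward (BRL per AUD) = 2.9738 × 1.0654667/1.0597333 = 2.9898889.
Annualised premium = (F − S)/S × (1/T) = (2.9898889 − 2.9738)/2.9738 ÷ (8/12) = 0.81%.

+0.81%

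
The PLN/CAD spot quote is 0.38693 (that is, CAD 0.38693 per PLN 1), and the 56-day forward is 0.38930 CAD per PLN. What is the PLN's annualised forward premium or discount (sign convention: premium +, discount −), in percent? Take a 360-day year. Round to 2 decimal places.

T = 56/360 years.
PLN trades forward at +0.61251% vs spot over the period.
×(1/T) gives 3.94% p.a.

+3.94%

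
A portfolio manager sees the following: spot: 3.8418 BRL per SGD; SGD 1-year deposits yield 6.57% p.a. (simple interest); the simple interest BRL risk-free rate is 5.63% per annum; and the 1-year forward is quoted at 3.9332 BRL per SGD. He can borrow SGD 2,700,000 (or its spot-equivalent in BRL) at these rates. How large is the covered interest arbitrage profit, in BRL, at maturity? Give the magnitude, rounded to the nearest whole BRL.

T = 1 year.
Invest the SGD and cover forward: 2,700,000 × 1.065700 × 3.9332 = BRL 11,317,350.35.
Convert at spot and invest in BRL: 2,700,000 × 3.8418 × 1.056300 = BRL 10,956,852.02.
The quoted forward overvalues SGD, so borrow BRL, buy SGD at spot, deposit the SGD at 6.57%, and sell the proceeds forward at 3.9332.
Arbitrage profit = |11,317,350.35 − 10,956,852.02| = BRL 360,498.

BRL 360,498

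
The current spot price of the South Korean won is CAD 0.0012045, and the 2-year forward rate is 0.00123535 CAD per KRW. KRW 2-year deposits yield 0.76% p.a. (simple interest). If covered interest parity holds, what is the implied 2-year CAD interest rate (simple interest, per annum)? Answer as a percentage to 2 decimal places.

2.06%

T = 2 years.
CIP gives F = S · g_CAD/g_KRW, so g_CAD/g_KRW = 0.00123535/0.0012045 = 1.0256123.
KRW growth factor: 1 + 0.0076×2 = 1.015200.
So the CAD growth factor = 1.0412016.
(1.0412016 − 1)/T = 0.020601, i.e. 2.06%.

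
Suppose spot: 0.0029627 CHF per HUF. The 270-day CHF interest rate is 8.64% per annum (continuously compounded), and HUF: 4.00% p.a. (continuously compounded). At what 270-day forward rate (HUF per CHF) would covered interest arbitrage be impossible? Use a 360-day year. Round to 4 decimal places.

T = 270/360 years.
CHF accumulates by e^(0.0864×270/360) = 1.066945614.
HUF growth factor: e^(0.0400×270/360) = 1.030454534.
So F = 0.0029627 × 1.066945614 / 1.030454534 = 0.00306761693 (CHF/HUF).
Invert for HUF per CHF: 1 / 0.00306761693 = 325.9859.

325.9859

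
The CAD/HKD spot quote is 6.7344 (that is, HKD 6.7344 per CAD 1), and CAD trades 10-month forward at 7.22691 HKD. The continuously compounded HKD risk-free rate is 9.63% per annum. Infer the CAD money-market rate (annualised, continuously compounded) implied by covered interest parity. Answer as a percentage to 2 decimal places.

1.16%

T = 10/12 years.
By CIP, F/S equals the HKD-to-CAD growth ratio: 7.22691/6.7344 = 1.0731335.
HKD growth factor: e^(0.0963×10/12) = 1.0835579.
So the CAD growth factor = 1.009714.
Take logs: ln 1.009714 / (10/12) = 0.011601, so 1.16%.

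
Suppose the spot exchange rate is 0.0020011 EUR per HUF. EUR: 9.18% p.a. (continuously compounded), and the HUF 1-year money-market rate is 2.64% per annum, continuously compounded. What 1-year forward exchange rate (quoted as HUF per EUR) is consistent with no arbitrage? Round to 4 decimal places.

468.0889

T = 1 year.
EUR growth factor: e^(0.0918×1) = 1.096145571.
Growth of 1 HUF over T: e^(0.0264×1) = 1.026751567.
So F = 0.0020011 × 1.096145571 / 1.026751567 = 0.00213634629 (EUR/HUF).
Quoted the other way: 1/0.00213634629 = 468.0889 HUF per EUR.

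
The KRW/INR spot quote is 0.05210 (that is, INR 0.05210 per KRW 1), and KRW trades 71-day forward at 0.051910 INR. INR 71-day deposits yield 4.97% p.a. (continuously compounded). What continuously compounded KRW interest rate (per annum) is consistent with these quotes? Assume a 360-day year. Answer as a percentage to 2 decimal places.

6.82%

T = 71/360 years.
CIP gives F = S · g_INR/g_KRW, so g_INR/g_KRW = 0.05191/0.0521 = 0.9963532.
INR growth factor: e^(0.0497×71/360) = 1.0098501.
So the KRW growth factor = 1.0135463.
r = ln(1.0135463)/(71/360) = 0.068224 → 6.82%.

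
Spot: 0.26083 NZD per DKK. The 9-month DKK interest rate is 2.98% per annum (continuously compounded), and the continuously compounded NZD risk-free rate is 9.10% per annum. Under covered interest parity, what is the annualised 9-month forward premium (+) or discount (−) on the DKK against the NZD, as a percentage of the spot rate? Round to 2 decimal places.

T = 9/12 years.
No-arbitrage forward: 0.26083 × 1.0706329 / 1.0226016 = 0.27308111 NZD/DKK.
Annualised premium = (F − S)/S × (1/T) = (0.27308111 − 0.26083)/0.26083 ÷ (9/12) = 6.26%.

+6.26%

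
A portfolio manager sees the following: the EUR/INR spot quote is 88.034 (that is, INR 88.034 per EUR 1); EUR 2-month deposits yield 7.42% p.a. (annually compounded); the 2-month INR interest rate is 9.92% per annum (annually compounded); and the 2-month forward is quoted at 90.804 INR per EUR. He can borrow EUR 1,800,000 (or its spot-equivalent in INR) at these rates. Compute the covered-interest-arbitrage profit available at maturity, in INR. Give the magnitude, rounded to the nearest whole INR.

T = 2/12 years.
Keep in EUR, deliver into the forward: 1,800,000·1.0120008051·90.804 = INR 165,408,697.99.
Swap to INR now, deposit: 1,800,000·88.034·1.01588867748 = INR 160,978,938.90.
The quoted forward overvalues EUR, so borrow INR, buy EUR at spot, deposit the EUR at 7.42%, and sell the proceeds forward at 90.804.
Arbitrage profit = |165,408,697.99 − 160,978,938.90| = INR 4,429,759.

INR 4,429,759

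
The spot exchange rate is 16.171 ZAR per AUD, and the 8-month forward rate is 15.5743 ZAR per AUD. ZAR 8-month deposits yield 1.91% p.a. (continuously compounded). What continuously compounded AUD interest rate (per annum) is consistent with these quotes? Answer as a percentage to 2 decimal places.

7.55%

T = 8/12 years.
By CIP, F/S equals the ZAR-to-AUD growth ratio: 15.5743/16.171 = 0.9631006.
The ZAR side grows by e^(0.0191×8/12) = 1.0128147.
Hence g_AUD = 1.0516188.
Take logs: ln 1.0516188 / (8/12) = 0.075496, so 7.55%.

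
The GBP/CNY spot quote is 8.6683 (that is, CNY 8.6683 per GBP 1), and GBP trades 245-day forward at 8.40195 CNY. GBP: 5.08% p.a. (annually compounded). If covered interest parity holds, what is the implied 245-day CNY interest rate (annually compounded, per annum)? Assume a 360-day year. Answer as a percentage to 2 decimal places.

T = 245/360 years.
CIP gives F = S · g_CNY/g_GBP, so g_CNY/g_GBP = 8.40195/8.6683 = 0.9692731.
GBP growth factor: (1 + 0.0508)^(245/360) = 1.0342978.
Hence g_CNY = 1.002517.
r = 1.002517^(360/245) − 1 = 0.003701 → 0.37%.

0.37%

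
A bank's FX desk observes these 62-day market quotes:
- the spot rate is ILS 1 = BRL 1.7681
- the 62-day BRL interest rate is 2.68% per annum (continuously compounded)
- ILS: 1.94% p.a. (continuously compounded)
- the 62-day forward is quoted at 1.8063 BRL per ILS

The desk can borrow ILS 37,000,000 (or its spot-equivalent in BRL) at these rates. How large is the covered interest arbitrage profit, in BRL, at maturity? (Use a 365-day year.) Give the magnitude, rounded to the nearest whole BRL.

T = 62/365 years.
Route A — deposit ILS, sell forward: 37,000,000 × 1.0033007781 × 1.8063 = BRL 67,053,701.23.
Route B — convert at spot, deposit BRL: 37,000,000 × 1.7681 × 1.0045627064 = BRL 65,718,190.88.
The quoted forward overvalues ILS, so borrow BRL, buy ILS at spot, deposit the ILS at 1.94%, and sell the proceeds forward at 1.8063.
Profit = 67,053,701.23 − 65,718,190.88 = BRL 1,335,510.

BRL 1,335,510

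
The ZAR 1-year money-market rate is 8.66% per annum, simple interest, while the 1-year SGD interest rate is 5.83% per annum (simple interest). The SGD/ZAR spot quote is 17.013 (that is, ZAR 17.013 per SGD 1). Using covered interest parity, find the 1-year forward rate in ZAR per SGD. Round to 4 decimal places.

T = 1 year.
ZAR growth factor: 1 + 0.0866×1 = 1.086600.
Growth of 1 SGD over T: 1 + 0.0583×1 = 1.058300.
So F = 17.013 × 1.086600 / 1.058300 = 17.467945 (ZAR/SGD).

17.4679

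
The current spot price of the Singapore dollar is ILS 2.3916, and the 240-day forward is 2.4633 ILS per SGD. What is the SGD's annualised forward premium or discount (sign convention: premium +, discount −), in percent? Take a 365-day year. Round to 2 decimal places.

+4.56%

T = 240/365 years.
Period premium: (2.4633 − 2.3916)/2.3916 = 0.0299799.
Per annum: 0.0299799 / (240/365) = 0.045594 = 4.56%.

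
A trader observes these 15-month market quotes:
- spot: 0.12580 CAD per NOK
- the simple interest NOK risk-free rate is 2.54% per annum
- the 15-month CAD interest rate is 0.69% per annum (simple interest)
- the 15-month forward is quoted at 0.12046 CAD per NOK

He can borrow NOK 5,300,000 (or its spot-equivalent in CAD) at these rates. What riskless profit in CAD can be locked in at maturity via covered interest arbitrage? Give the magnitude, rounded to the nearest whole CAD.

CAD 13,782

T = 15/12 years.
Route A — deposit NOK, sell forward: 5,300,000 × 1.031750 × 0.12046 = CAD 658,708.41.
Route B — convert at spot, deposit CAD: 5,300,000 × 0.12580 × 1.008625 = CAD 672,490.63.
The quoted forward undervalues NOK, so borrow NOK, convert to CAD at spot, deposit the CAD at 0.69%, and buy NOK forward at 0.12046 to cover the loan.
Arbitrage profit = |658,708.41 − 672,490.63| = CAD 13,782.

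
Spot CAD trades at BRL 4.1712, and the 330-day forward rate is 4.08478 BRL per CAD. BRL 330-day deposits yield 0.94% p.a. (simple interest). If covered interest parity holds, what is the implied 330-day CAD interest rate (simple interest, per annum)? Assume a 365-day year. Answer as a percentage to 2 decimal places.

T = 330/365 years.
CIP gives F = S · g_BRL/g_CAD, so g_BRL/g_CAD = 4.08478/4.1712 = 0.9792817.
BRL growth factor: 1 + 0.0094×330/365 = 1.0084986.
Hence g_CAD = 1.029835.
r = (1.029835 − 1)/(330/365) = 0.032999 → 3.30%.

3.30%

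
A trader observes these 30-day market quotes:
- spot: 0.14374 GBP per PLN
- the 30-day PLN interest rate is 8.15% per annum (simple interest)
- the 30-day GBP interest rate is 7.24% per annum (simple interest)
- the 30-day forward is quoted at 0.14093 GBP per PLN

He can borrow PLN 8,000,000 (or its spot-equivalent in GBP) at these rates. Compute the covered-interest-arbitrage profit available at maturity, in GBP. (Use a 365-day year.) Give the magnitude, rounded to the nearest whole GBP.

GBP 21,771

T = 30/365 years.
Keep in PLN, deliver into the forward: 8,000,000·1.00669863·0.14093 = GBP 1,134,992.30.
Swap to GBP now, deposit: 8,000,000·0.14374·1.005950685 = GBP 1,156,762.81.
The quoted forward undervalues PLN, so borrow PLN, convert to GBP at spot, deposit the GBP at 7.24%, and buy PLN forward at 0.14093 to cover the loan.
The gap between the two covered legs is GBP 21,771.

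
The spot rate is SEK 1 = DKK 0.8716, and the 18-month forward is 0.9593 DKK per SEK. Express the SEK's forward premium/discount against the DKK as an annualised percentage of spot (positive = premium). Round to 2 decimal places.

+6.71%

T = 18/12 years.
(F − S)/S = (0.9593 − 0.8716)/0.8716 = 0.1006196.
×(1/T) gives 6.71% p.a.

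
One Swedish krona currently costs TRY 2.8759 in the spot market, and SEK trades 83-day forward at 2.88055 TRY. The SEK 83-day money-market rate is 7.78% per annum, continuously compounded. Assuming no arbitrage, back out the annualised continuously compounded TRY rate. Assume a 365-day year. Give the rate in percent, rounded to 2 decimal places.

8.49%

T = 83/365 years.
By CIP, F/S equals the TRY-to-SEK growth ratio: 2.88055/2.8759 = 1.0016169.
SEK growth factor: e^(0.0778×83/365) = 1.0178489.
Hence g_TRY = 1.0194947.
r = ln(1.0194947)/(83/365) = 0.084905 → 8.49%.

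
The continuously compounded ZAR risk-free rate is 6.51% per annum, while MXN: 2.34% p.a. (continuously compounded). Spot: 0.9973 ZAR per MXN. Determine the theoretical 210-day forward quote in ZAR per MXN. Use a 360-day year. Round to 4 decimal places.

1.0219

T = 210/360 years.
ZAR growth factor: e^(0.0651×210/360) = 1.0387053.
MXN accumulates by e^(0.0234×210/360) = 1.0137436.
So F = 0.9973 × 1.0387053 / 1.0137436 = 1.021857 (ZAR/MXN).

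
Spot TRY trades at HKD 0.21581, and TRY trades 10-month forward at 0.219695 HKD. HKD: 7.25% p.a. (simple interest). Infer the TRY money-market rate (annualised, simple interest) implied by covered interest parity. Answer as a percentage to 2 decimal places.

T = 10/12 years.
By CIP, F/S equals the HKD-to-TRY growth ratio: 0.219695/0.21581 = 1.0180019.
The HKD side grows by 1 + 0.0725×10/12 = 1.0604167.
That pins the TRY growth at 1.0416648.
r = (1.0416648 − 1)/(10/12) = 0.049998 → 5.00%.

5.00%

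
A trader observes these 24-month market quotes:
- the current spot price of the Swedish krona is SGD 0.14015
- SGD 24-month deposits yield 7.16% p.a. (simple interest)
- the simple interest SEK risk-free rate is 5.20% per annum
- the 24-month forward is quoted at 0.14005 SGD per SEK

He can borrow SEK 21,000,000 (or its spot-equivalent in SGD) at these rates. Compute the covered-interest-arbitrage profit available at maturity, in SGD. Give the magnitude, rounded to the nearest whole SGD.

SGD 117,690

T = 2 years.
Route A — deposit SEK, sell forward: 21,000,000 × 1.104000 × 0.14005 = SGD 3,246,919.20.
Route B — convert at spot, deposit SGD: 21,000,000 × 0.14015 × 1.143200 = SGD 3,364,609.08.
The quoted forward undervalues SEK, so borrow SEK, convert to SGD at spot, deposit the SGD at 7.16%, and buy SEK forward at 0.14005 to cover the loan.
Arbitrage profit = |3,246,919.20 − 3,364,609.08| = SGD 117,690.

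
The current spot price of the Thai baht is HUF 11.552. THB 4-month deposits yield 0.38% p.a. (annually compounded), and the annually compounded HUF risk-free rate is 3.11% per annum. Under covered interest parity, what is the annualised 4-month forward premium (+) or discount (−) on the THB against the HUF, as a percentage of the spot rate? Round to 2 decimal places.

T = 4/12 years.
F = S · g_HUF/g_THB = 11.552 × 1.010261/1.0012651 = 11.655789.
(F − S)/S ÷ T = (11.655789 − 11.552)/11.552/(4/12) = 0.026954 → 2.70%.

+2.70%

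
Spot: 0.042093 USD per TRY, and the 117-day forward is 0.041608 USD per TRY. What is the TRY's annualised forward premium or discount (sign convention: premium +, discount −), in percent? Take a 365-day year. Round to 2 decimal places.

-3.59%

T = 117/365 years.
(F − S)/S = (0.041608 − 0.042093)/0.042093 = -0.0115221.
Per annum: -0.0115221 / (117/365) = -0.035945 = -3.59%.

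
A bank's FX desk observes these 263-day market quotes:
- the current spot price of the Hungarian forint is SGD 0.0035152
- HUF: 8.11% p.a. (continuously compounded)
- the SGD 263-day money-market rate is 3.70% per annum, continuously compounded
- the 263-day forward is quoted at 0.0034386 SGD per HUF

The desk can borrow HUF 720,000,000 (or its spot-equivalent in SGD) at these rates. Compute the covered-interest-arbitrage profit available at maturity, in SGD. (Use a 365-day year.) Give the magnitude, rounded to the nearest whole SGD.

T = 263/365 years.
Route A — deposit HUF, sell forward: 720,000,000 × 1.060177597 × 0.0034386 = SGD 2,624,779.21.
Route B — convert at spot, deposit SGD: 720,000,000 × 0.0035152 × 1.027018838 = SGD 2,599,327.17.
The quoted forward overvalues HUF, so borrow SGD, buy HUF at spot, deposit the HUF at 8.11%, and sell the proceeds forward at 0.0034386.
Profit = 2,624,779.21 − 2,599,327.17 = SGD 25,452.

SGD 25,452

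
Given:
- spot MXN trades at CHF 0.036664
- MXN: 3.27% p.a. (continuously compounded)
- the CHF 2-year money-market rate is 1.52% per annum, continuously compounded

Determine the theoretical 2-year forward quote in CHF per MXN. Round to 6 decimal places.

T = 2 years.
CHF accumulates by e^(0.0152×2) = 1.0308668.
Growth of 1 MXN over T: e^(0.0327×2) = 1.067586.
Forward (CHF per MXN) = 0.036664 × 1.0308668 / 1.067586 = 0.03540296.

0.035403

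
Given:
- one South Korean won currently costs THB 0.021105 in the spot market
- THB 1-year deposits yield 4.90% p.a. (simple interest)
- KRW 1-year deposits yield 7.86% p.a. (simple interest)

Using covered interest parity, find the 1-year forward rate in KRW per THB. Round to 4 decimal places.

T = 1 year.
THB accumulates by 1 + 0.0490×1 = 1.049000.
KRW accumulates by 1 + 0.0786×1 = 1.078600.
So F = 0.021105 × 1.049000 / 1.078600 = 0.020525816 (THB/KRW).
Invert for KRW per THB: 1 / 0.020525816 = 48.7191.

48.7191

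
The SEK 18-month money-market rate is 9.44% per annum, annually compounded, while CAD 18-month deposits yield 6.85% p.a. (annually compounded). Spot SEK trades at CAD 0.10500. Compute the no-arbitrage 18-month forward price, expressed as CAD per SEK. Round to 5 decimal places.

0.10129

T = 18/12 years.
CAD growth factor: (1 + 0.0685)^(18/12) = 1.104490.
SEK growth factor: (1 + 0.0944)^(18/12) = 1.144891.
So F = 0.105 × 1.104490 / 1.144891 = 0.1012948 (CAD/SEK).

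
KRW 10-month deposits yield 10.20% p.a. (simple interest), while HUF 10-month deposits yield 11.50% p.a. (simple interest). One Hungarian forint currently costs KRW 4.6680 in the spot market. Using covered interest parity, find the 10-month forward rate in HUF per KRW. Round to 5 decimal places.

T = 10/12 years.
KRW growth factor: 1 + 0.1020×10/12 = 1.085000.
HUF growth factor: 1 + 0.1150×10/12 = 1.0958333.
So F = 4.668 × 1.085000 / 1.0958333 = 4.621853 (KRW/HUF).
Quoted the other way: 1/4.621853 = 0.21636 HUF per KRW.

0.21636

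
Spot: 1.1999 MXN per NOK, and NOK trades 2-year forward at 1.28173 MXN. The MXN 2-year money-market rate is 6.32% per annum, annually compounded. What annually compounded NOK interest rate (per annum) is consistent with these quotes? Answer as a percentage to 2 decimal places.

2.87%

T = 2 years.
By CIP, F/S equals the MXN-to-NOK growth ratio: 1.28173/1.1999 = 1.0681973.
The MXN side grows by (1 + 0.0632)^2 = 1.1303942.
Hence g_NOK = 1.058226.
r = 1.058226^(1/2) − 1 = 0.028701 → 2.87%.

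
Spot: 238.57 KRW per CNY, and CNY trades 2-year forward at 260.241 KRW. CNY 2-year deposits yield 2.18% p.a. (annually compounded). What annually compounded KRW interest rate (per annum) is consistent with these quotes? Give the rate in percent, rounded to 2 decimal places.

6.72%

T = 2 years.
CIP gives F = S · g_KRW/g_CNY, so g_KRW/g_CNY = 260.241/238.57 = 1.0908371.
CNY growth factor: (1 + 0.0218)^2 = 1.0440752.
So the KRW growth factor = 1.138916.
Annualise: 1.138916^(1/2) − 1 = 0.067200 = 6.72%.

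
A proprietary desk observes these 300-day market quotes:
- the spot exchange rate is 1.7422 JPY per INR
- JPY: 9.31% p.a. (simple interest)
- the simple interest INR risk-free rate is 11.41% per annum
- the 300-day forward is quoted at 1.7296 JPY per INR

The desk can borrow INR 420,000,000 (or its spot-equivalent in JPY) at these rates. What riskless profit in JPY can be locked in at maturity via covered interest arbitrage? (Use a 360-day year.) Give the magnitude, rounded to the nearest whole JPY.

T = 300/360 years.
Route A — deposit INR, sell forward: 420,000,000 × 1.09508333333 × 1.7296 = JPY 795,503,576.00.
Route B — convert at spot, deposit JPY: 420,000,000 × 1.7422 × 1.07758333333 = JPY 788,493,587.00.
The quoted forward overvalues INR, so borrow JPY, buy INR at spot, deposit the INR at 11.41%, and sell the proceeds forward at 1.7296.
Arbitrage profit = |795,503,576.00 − 788,493,587.00| = JPY 7,009,989.

JPY 7,009,989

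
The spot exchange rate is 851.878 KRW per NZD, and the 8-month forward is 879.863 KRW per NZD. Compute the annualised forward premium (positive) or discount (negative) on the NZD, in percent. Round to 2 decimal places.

T = 8/12 years.
(F − S)/S = (879.863 − 851.878)/851.878 = 0.0328509.
×(1/T) gives 4.93% p.a.

+4.93%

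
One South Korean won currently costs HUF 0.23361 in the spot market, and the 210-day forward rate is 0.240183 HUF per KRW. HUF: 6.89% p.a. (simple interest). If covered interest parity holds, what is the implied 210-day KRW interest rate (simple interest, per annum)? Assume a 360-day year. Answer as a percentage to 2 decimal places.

T = 210/360 years.
F/S = 0.240183/0.23361 = 1.0281366 = (growth of HUF) / (growth of KRW).
The HUF side grows by 1 + 0.0689×210/360 = 1.0401917.
So the KRW growth factor = 1.0117252.
(1.0117252 − 1)/T = 0.020100, i.e. 2.01%.

2.01%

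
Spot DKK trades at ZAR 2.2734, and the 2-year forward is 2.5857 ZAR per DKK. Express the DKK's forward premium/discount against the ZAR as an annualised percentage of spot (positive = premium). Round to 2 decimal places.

+6.87%

T = 2 years.
(F − S)/S = (2.5857 − 2.2734)/2.2734 = 0.1373713.
Annualise by dividing by T: 0.1373713 / 2 = 0.068686 → 6.87%.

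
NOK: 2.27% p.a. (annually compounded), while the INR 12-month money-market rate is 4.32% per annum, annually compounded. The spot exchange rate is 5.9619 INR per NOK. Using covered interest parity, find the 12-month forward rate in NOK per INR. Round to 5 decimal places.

T = 1 year.
INR growth factor: (1 + 0.0432)^1 = 1.043200.
NOK growth factor: (1 + 0.0227)^1 = 1.022700.
Forward (INR per NOK) = 5.9619 × 1.043200 / 1.022700 = 6.081406.
Quoted the other way: 1/6.081406 = 0.16444 NOK per INR.

0.16444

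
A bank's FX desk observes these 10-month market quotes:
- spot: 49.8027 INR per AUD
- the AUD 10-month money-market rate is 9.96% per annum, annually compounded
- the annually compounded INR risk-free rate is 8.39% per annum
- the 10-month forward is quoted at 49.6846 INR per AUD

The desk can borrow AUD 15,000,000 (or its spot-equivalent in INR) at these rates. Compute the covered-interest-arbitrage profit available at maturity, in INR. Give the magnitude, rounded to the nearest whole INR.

INR 7,714,484

T = 10/12 years.
Invest the AUD and cover forward: 15,000,000 × 1.08233642878 × 49.6846 = INR 806,631,787.94.
Convert at spot and invest in INR: 15,000,000 × 49.8027 × 1.06944309377 = INR 798,917,303.49.
The quoted forward overvalues AUD, so borrow INR, buy AUD at spot, deposit the AUD at 9.96%, and sell the proceeds forward at 49.6846.
The gap between the two covered legs is INR 7,714,484.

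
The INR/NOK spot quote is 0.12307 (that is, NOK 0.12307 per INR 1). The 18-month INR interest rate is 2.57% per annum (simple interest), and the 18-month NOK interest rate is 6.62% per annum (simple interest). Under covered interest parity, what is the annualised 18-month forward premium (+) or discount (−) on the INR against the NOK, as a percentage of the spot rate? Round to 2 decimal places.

+3.90%

T = 18/12 years.
No-arbitrage forward: 0.12307 × 1.099300 / 1.038550 = 0.13026898 NOK/INR.
Annualised premium = (F − S)/S × (1/T) = (0.13026898 − 0.12307)/0.12307 ÷ (18/12) = 3.90%.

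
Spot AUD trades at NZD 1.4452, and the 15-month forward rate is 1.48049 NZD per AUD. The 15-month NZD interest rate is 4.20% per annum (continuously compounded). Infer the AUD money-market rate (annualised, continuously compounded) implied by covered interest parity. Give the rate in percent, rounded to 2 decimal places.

T = 15/12 years.
By CIP, F/S equals the NZD-to-AUD growth ratio: 1.48049/1.4452 = 1.0244188.
NZD growth factor: e^(0.0420×15/12) = 1.0539026.
That pins the AUD growth at 1.028781.
r = ln(1.028781)/(15/12) = 0.022700 → 2.27%.

2.27%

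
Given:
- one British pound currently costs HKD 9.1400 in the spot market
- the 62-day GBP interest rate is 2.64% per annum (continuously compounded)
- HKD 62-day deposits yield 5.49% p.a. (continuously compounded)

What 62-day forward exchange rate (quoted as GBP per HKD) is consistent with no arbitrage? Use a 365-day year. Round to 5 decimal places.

0.10888

T = 62/365 years.
HKD accumulates by e^(0.0549×62/365) = 1.0093691.
GBP accumulates by e^(0.0264×62/365) = 1.0044945.
Forward (HKD per GBP) = 9.14 × 1.0093691 / 1.0044945 = 9.184354.
Invert for GBP per HKD: 1 / 9.184354 = 0.10888.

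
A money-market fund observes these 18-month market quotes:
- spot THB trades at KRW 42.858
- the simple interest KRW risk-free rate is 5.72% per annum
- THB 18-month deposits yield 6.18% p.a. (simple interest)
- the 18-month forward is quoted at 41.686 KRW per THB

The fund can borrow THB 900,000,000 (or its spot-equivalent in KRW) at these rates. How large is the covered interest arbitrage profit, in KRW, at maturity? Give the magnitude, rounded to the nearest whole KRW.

T = 18/12 years.
Keep in THB, deliver into the forward: 900,000,000·1.092700·41.686 = KRW 40,995,262,980.00.
Swap to KRW now, deposit: 900,000,000·42.858·1.085800 = KRW 41,881,694,760.00.
The quoted forward undervalues THB, so borrow THB, convert to KRW at spot, deposit the KRW at 5.72%, and buy THB forward at 41.686 to cover the loan.
The gap between the two covered legs is KRW 886,431,780.

KRW 886,431,780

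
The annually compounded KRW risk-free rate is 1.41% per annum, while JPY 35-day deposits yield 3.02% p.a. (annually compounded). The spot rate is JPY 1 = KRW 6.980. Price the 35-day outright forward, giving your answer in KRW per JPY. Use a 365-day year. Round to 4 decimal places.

6.9695

T = 35/365 years.
KRW accumulates by (1 + 0.0141)^(35/365) = 1.0013435.
JPY growth factor: (1 + 0.0302)^(35/365) = 1.0028571.
CIP: F = S · (grow KRW)/(grow JPY) = 6.98 × 1.0013435/1.0028571 = 6.969465 KRW per JPY.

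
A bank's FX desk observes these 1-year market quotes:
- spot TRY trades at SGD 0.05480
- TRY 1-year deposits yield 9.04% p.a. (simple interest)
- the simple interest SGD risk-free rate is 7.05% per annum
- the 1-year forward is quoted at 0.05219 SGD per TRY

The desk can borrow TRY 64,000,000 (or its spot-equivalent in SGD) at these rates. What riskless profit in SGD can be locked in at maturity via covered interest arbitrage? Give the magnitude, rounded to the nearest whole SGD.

T = 1 year.
Keep in TRY, deliver into the forward: 64,000,000·1.090400·0.05219 = SGD 3,642,110.46.
Swap to SGD now, deposit: 64,000,000·0.05480·1.070500 = SGD 3,754,457.60.
The quoted forward undervalues TRY, so borrow TRY, convert to SGD at spot, deposit the SGD at 7.05%, and buy TRY forward at 0.05219 to cover the loan.
Arbitrage profit = |3,642,110.46 − 3,754,457.60| = SGD 112,347.

SGD 112,347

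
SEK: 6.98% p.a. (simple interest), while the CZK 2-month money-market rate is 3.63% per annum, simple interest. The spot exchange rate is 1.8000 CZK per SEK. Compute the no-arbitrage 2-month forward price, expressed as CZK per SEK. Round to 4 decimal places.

1.7901

T = 2/12 years.
Growth of 1 CZK over T: 1 + 0.0363×2/12 = 1.006050.
Growth of 1 SEK over T: 1 + 0.0698×2/12 = 1.0116333.
Forward (CZK per SEK) = 1.8 × 1.006050 / 1.0116333 = 1.790066.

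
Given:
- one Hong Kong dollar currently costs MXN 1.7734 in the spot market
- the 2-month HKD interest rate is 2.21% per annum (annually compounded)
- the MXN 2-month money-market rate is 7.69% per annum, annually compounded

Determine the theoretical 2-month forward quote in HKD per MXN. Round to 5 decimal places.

0.55900

T = 2/12 years.
MXN accumulates by (1 + 0.0769)^(2/12) = 1.0124243.
HKD growth factor: (1 + 0.0221)^(2/12) = 1.0036499.
Forward (MXN per HKD) = 1.7734 × 1.0124243 / 1.0036499 = 1.788904.
Quoted the other way: 1/1.788904 = 0.55900 HKD per MXN.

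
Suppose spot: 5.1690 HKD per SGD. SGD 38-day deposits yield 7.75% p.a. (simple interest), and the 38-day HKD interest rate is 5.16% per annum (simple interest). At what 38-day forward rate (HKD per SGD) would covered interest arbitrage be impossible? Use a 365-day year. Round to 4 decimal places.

T = 38/365 years.
HKD accumulates by 1 + 0.0516×38/365 = 1.0053721.
SGD accumulates by 1 + 0.0775×38/365 = 1.0080685.
So F = 5.169 × 1.0053721 / 1.0080685 = 5.155174 (HKD/SGD).

5.1552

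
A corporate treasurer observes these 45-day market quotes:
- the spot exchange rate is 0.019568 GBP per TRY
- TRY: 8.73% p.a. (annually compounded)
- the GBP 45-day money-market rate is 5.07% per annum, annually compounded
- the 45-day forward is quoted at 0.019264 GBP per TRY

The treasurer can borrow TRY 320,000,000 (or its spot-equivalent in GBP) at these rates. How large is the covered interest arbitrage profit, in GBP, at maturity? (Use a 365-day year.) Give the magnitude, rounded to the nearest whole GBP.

GBP 71,637

T = 45/365 years.
Keep in TRY, deliver into the forward: 320,000,000·1.0103723·0.019264 = GBP 6,228,419.84.
Swap to GBP now, deposit: 320,000,000·0.019568·1.006116017 = GBP 6,300,057.03.
The quoted forward undervalues TRY, so borrow TRY, convert to GBP at spot, deposit the GBP at 5.07%, and buy TRY forward at 0.019264 to cover the loan.
The gap between the two covered legs is GBP 71,637.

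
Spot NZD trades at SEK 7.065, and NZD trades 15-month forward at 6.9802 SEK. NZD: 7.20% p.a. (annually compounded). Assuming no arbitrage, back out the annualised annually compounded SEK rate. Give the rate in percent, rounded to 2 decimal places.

T = 15/12 years.
CIP gives F = S · g_SEK/g_NZD, so g_SEK/g_NZD = 6.9802/7.065 = 0.9879972.
NZD growth factor: (1 + 0.0720)^(15/12) = 1.0907959.
That pins the SEK growth at 1.0777033.
Annualise: 1.0777033^(12/15) − 1 = 0.061694 = 6.17%.

6.17%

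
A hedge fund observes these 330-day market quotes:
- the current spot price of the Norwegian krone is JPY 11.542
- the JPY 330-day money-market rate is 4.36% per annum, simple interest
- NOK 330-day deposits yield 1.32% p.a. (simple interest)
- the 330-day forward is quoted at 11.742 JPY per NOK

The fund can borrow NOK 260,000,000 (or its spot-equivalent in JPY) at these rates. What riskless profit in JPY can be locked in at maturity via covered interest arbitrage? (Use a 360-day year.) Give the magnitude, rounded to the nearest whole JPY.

T = 330/360 years.
Keep in NOK, deliver into the forward: 260,000,000·1.012100·11.742 = JPY 3,089,860,332.00.
Swap to JPY now, deposit: 260,000,000·11.542·1.039966666667 = JPY 3,120,856,769.33.
The quoted forward undervalues NOK, so borrow NOK, convert to JPY at spot, deposit the JPY at 4.36%, and buy NOK forward at 11.742 to cover the loan.
The gap between the two covered legs is JPY 30,996,437.

JPY 30,996,437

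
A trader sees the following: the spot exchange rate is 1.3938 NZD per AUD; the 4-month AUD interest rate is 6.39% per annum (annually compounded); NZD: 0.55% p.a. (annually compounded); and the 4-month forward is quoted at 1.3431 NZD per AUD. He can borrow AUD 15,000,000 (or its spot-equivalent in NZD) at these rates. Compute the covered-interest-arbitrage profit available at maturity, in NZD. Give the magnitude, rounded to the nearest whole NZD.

T = 4/12 years.
Route A — deposit AUD, sell forward: 15,000,000 × 1.0208617605 × 1.3431 = NZD 20,566,791.46.
Route B — convert at spot, deposit NZD: 15,000,000 × 1.3938 × 1.0018299825 = NZD 20,945,259.44.
The quoted forward undervalues AUD, so borrow AUD, convert to NZD at spot, deposit the NZD at 0.55%, and buy AUD forward at 1.3431 to cover the loan.
The gap between the two covered legs is NZD 378,468.

NZD 378,468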